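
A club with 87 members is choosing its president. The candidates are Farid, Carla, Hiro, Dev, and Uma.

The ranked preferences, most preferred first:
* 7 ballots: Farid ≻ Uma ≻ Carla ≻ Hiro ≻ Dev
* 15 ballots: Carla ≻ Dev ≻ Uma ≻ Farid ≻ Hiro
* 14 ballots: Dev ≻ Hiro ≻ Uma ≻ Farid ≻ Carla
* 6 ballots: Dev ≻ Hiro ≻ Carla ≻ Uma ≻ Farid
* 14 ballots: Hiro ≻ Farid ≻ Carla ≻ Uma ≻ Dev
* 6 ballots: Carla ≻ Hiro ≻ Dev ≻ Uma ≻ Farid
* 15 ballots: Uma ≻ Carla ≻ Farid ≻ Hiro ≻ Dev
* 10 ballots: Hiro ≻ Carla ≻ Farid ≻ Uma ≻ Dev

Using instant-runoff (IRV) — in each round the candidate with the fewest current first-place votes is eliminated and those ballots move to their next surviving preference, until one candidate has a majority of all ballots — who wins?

Hiro

Round 1: Farid 7, Carla 21, Hiro 24, Dev 20, Uma 15. Farid eliminated.
Round 2: Carla 21, Hiro 24, Dev 20, Uma 22. Dev eliminated.
Round 3: Carla 21, Hiro 44, Uma 22. Hiro has a majority (≥44).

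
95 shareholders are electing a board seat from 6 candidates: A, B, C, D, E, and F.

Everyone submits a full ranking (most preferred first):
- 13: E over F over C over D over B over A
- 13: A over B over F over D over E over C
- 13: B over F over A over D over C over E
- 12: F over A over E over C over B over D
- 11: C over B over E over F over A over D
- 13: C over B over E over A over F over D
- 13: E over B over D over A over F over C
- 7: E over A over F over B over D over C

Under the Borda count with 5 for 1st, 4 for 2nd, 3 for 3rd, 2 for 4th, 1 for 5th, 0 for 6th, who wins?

B

A: 13×0 + 13×5 + 13×3 + 12×4 + 11×1 + 13×2 + 13×2 + 7×4 = 243
B: 13×1 + 13×4 + 13×5 + 12×1 + 11×4 + 13×4 + 13×4 + 7×2 = 304
C: 13×3 + 13×0 + 13×1 + 12×2 + 11×5 + 13×5 + 13×0 + 7×0 = 196
D: 13×2 + 13×2 + 13×2 + 12×0 + 11×0 + 13×0 + 13×3 + 7×1 = 124
E: 13×5 + 13×1 + 13×0 + 12×3 + 11×3 + 13×3 + 13×5 + 7×5 = 286
F: 13×4 + 13×3 + 13×4 + 12×5 + 11×2 + 13×1 + 13×1 + 7×3 = 272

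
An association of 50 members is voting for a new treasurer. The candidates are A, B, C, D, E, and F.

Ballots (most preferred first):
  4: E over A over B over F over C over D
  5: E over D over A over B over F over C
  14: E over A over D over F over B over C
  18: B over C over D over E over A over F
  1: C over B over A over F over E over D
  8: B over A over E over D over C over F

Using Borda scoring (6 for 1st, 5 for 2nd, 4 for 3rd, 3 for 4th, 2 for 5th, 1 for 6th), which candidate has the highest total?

E

A: 4×5 + 5×4 + 14×5 + 18×2 + 1×4 + 8×5 = 190
B: 4×4 + 5×3 + 14×2 + 18×6 + 1×5 + 8×6 = 220
C: 4×2 + 5×1 + 14×1 + 18×5 + 1×6 + 8×2 = 139
D: 4×1 + 5×5 + 14×4 + 18×4 + 1×1 + 8×3 = 182
E: 4×6 + 5×6 + 14×6 + 18×3 + 1×2 + 8×4 = 226
F: 4×3 + 5×2 + 14×3 + 18×1 + 1×3 + 8×1 = 93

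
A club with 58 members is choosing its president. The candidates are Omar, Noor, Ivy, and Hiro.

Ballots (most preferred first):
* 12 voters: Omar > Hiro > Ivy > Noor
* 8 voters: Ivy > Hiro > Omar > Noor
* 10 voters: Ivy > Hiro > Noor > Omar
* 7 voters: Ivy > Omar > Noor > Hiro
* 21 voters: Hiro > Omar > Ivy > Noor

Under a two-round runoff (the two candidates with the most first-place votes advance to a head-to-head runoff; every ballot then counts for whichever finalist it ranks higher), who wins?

Round 1 first-place votes: Omar 12, Noor 0, Ivy 25, Hiro 21. Ivy and Hiro advance.
Runoff: Ivy is ranked above Hiro on 25 ballots, Hiro above Ivy on 33.

Hiro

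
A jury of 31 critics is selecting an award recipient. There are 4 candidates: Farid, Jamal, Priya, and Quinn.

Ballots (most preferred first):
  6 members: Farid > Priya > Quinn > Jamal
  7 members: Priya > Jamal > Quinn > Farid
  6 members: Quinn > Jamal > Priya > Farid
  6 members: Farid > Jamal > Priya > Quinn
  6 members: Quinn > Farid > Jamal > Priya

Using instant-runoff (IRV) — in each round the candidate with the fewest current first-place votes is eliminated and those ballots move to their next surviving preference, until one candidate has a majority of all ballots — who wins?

Quinn

Round 1: Farid 12, Jamal 0, Priya 7, Quinn 12. Jamal eliminated.
Round 2: Farid 12, Priya 7, Quinn 12. Priya eliminated.
Round 3: Farid 12, Quinn 19. Quinn has a majority (≥16).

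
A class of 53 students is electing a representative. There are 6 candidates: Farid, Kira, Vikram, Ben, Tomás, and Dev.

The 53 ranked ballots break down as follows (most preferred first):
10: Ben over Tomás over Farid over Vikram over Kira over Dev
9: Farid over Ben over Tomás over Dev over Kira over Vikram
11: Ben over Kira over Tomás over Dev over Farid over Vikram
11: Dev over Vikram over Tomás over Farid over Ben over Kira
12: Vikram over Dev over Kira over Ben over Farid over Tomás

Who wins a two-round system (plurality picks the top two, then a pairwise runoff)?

Ben

Round 1 first-place votes: Farid 9, Kira 0, Vikram 12, Ben 21, Tomás 0, Dev 11. Ben and Vikram advance.
Runoff: Ben is ranked above Vikram on 30 ballots, Vikram above Ben on 23.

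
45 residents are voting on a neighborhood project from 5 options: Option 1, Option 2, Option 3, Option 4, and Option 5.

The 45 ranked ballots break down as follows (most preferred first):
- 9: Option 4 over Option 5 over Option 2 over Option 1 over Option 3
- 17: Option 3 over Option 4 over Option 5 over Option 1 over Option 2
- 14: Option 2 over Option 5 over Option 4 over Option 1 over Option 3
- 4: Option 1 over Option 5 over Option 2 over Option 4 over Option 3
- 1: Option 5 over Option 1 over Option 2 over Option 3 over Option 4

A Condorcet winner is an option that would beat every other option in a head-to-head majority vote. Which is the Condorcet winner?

Option 4

Option 4 vs Option 1: 40–5
Option 4 vs Option 2: 26–19
Option 4 vs Option 3: 27–18
Option 4 vs Option 5: 26–19
Option 4 beats every other option.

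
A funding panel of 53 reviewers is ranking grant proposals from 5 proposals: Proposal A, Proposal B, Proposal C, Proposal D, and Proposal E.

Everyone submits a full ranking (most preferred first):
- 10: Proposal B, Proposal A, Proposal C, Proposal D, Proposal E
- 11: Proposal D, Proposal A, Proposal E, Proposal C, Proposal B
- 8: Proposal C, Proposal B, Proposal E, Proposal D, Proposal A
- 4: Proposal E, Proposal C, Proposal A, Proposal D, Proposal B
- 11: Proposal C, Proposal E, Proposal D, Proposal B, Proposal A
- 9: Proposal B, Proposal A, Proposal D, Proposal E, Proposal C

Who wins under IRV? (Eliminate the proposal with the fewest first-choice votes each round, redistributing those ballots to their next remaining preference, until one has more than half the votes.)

Round 1: Proposal A 0, Proposal B 19, Proposal C 19, Proposal D 11, Proposal E 4. Proposal A eliminated.
Round 2: Proposal B 19, Proposal C 19, Proposal D 11, Proposal E 4. Proposal E eliminated.
Round 3: Proposal B 19, Proposal C 23, Proposal D 11. Proposal D eliminated.
Round 4: Proposal B 19, Proposal C 34. Proposal C has a majority (≥27).

Proposal C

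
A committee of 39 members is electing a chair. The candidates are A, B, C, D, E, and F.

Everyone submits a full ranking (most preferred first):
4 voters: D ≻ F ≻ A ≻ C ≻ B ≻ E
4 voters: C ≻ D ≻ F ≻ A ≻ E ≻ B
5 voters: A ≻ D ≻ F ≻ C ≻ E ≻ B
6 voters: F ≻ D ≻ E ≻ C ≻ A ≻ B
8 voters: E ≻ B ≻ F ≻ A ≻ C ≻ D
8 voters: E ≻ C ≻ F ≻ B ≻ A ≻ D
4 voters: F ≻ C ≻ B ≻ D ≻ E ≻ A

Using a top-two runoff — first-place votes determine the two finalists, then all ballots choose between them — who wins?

F

Round 1 first-place votes: A 5, B 0, C 4, D 4, E 16, F 10. E and F advance.
Runoff: E is ranked above F on 16 ballots, F above E on 23.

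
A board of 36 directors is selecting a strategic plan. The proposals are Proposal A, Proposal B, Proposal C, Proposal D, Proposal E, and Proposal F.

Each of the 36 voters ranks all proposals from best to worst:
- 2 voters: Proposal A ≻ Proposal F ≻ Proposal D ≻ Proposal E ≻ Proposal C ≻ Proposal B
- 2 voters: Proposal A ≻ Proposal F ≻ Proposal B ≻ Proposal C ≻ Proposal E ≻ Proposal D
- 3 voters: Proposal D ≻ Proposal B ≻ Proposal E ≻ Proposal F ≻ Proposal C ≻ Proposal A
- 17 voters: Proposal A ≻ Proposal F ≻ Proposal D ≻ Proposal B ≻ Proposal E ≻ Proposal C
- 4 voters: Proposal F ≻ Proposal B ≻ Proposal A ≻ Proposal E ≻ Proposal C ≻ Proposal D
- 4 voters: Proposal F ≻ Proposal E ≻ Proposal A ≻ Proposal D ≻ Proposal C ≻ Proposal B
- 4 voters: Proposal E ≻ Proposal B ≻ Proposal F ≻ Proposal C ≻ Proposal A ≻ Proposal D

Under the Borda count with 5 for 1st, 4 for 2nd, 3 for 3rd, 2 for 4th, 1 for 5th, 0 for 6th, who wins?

Proposal A: 2×5 + 2×5 + 3×0 + 17×5 + 4×3 + 4×3 + 4×1 = 133
Proposal B: 2×0 + 2×3 + 3×4 + 17×2 + 4×4 + 4×0 + 4×4 = 84
Proposal C: 2×1 + 2×2 + 3×1 + 17×0 + 4×1 + 4×1 + 4×2 = 25
Proposal D: 2×3 + 2×0 + 3×5 + 17×3 + 4×0 + 4×2 + 4×0 = 80
Proposal E: 2×2 + 2×1 + 3×3 + 17×1 + 4×2 + 4×4 + 4×5 = 76
Proposal F: 2×4 + 2×4 + 3×2 + 17×4 + 4×5 + 4×5 + 4×3 = 142

Proposal F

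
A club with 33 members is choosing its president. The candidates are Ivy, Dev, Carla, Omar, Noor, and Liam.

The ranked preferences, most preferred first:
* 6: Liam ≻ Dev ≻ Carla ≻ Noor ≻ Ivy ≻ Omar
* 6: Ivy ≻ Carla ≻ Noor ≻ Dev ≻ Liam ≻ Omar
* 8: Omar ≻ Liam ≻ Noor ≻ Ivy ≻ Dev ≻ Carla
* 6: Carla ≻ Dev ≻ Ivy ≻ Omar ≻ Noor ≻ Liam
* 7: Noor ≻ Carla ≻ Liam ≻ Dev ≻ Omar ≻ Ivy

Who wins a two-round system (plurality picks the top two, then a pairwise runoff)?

Round 1 first-place votes: Ivy 6, Dev 0, Carla 6, Omar 8, Noor 7, Liam 6. Omar and Noor advance.
Runoff: Omar is ranked above Noor on 14 ballots, Noor above Omar on 19.

Noor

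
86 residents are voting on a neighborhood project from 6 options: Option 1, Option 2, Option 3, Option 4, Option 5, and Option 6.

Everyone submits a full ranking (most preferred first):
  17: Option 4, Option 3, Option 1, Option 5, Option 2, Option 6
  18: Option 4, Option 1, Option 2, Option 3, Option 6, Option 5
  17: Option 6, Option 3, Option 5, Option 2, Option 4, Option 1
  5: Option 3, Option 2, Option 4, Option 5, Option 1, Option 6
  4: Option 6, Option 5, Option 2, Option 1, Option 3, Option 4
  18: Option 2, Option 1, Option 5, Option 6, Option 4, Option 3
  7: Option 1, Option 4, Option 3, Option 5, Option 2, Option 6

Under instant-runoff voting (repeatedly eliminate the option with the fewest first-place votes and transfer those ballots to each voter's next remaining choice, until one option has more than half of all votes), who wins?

Round 1: Option 1 7, Option 2 18, Option 3 5, Option 4 35, Option 5 0, Option 6 21. Option 5 eliminated.
Round 2: Option 1 7, Option 2 18, Option 3 5, Option 4 35, Option 6 21. Option 3 eliminated.
Round 3: Option 1 7, Option 2 23, Option 4 35, Option 6 21. Option 1 eliminated.
Round 4: Option 2 23, Option 4 42, Option 6 21. Option 6 eliminated.
Round 5: Option 2 44, Option 4 42. Option 2 has a majority (≥44).

Option 2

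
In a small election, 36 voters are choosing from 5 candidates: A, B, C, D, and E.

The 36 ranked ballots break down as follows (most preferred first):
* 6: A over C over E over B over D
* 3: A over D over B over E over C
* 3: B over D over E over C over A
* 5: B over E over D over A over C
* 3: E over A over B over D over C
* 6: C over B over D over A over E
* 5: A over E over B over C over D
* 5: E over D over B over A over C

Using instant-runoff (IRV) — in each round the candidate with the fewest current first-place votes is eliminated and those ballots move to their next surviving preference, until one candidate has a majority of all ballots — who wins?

Round 1: A 14, B 8, C 6, D 0, E 8. D eliminated.
Round 2: A 14, B 8, C 6, E 8. C eliminated.
Round 3: A 14, B 14, E 8. E eliminated.
Round 4: A 17, B 19. B has a majority (≥19).

B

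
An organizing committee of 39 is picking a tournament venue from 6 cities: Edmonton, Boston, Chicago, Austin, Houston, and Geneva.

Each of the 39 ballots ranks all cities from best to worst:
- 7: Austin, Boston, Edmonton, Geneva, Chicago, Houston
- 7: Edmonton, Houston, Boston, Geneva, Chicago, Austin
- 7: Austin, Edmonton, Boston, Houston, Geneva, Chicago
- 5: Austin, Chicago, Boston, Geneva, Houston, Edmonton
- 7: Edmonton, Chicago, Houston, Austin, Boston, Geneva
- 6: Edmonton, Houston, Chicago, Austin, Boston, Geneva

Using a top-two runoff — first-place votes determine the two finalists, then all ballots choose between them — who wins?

Round 1 first-place votes: Edmonton 20, Boston 0, Chicago 0, Austin 19, Houston 0, Geneva 0. Edmonton and Austin advance.
Runoff: Edmonton is ranked above Austin on 20 ballots, Austin above Edmonton on 19.

Edmonton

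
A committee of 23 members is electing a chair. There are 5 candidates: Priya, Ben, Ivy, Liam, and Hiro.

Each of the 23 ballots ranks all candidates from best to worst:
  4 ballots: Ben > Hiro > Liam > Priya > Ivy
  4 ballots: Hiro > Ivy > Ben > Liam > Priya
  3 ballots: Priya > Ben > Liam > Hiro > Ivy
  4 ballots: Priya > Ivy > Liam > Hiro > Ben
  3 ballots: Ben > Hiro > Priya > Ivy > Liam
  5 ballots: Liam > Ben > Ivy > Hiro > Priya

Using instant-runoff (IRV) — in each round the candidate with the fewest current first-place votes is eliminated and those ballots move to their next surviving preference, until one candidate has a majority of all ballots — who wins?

Ben

Round 1: Priya 7, Ben 7, Ivy 0, Liam 5, Hiro 4. Ivy eliminated.
Round 2: Priya 7, Ben 7, Liam 5, Hiro 4. Hiro eliminated.
Round 3: Priya 7, Ben 11, Liam 5. Liam eliminated.
Round 4: Priya 7, Ben 16. Ben has a majority (≥12).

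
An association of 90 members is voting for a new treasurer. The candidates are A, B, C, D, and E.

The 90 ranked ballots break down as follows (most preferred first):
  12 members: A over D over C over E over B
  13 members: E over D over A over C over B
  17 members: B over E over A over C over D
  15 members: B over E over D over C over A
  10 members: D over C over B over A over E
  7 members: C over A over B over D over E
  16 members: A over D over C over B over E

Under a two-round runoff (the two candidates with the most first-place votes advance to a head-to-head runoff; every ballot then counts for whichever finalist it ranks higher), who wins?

Round 1 first-place votes: A 28, B 32, C 7, D 10, E 13. B and A advance.
Runoff: B is ranked above A on 42 ballots, A above B on 48.

A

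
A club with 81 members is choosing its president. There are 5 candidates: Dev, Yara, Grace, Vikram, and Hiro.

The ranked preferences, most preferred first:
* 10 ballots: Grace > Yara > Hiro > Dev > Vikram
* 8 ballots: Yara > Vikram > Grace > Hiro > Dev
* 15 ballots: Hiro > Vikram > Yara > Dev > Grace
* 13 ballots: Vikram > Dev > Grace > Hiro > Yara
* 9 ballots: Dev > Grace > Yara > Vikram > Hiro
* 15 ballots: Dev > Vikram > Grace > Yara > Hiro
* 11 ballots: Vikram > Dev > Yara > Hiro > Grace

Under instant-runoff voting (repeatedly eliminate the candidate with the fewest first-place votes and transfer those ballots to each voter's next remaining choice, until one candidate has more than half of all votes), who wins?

Round 1: Dev 24, Yara 8, Grace 10, Vikram 24, Hiro 15. Yara eliminated.
Round 2: Dev 24, Grace 10, Vikram 32, Hiro 15. Grace eliminated.
Round 3: Dev 24, Vikram 32, Hiro 25. Dev eliminated.
Round 4: Vikram 56, Hiro 25. Vikram has a majority (≥41).

Vikram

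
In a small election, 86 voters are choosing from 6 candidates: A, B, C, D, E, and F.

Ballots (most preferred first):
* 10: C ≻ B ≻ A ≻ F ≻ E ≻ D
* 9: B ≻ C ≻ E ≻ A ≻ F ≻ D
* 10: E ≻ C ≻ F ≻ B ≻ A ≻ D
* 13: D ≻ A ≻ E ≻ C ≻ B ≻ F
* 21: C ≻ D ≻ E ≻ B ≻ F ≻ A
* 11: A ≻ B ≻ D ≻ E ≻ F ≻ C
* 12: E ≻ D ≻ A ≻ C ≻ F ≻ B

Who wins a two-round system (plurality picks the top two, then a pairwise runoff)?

E

Round 1 first-place votes: A 11, B 9, C 31, D 13, E 22, F 0. C and E advance.
Runoff: C is ranked above E on 40 ballots, E above C on 46.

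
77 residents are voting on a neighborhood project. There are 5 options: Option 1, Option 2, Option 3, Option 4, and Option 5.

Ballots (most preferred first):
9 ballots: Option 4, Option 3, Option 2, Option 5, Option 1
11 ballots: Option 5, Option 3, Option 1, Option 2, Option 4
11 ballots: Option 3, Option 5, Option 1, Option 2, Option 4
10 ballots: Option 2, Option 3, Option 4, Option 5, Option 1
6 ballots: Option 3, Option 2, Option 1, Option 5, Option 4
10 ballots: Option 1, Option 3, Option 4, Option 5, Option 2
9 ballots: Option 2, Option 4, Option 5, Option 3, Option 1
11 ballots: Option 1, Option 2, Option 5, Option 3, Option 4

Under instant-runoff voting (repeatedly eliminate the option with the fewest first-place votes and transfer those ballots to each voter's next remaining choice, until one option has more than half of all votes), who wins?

Option 3

Round 1: Option 1 21, Option 2 19, Option 3 17, Option 4 9, Option 5 11. Option 4 eliminated.
Round 2: Option 1 21, Option 2 19, Option 3 26, Option 5 11. Option 5 eliminated.
Round 3: Option 1 21, Option 2 19, Option 3 37. Option 2 eliminated.
Round 4: Option 1 21, Option 3 56. Option 3 has a majority (≥39).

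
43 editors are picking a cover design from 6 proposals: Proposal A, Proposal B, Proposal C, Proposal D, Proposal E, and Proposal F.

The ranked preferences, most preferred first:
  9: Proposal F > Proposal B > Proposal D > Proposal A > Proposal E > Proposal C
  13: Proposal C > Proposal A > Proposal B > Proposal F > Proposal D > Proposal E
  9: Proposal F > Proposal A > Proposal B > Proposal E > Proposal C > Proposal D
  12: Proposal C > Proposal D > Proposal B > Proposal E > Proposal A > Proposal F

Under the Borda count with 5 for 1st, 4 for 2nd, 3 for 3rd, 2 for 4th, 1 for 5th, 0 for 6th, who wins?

Proposal A: 9×2 + 13×4 + 9×4 + 12×1 = 118
Proposal B: 9×4 + 13×3 + 9×3 + 12×3 = 138
Proposal C: 9×0 + 13×5 + 9×1 + 12×5 = 134
Proposal D: 9×3 + 13×1 + 9×0 + 12×4 = 88
Proposal E: 9×1 + 13×0 + 9×2 + 12×2 = 51
Proposal F: 9×5 + 13×2 + 9×5 + 12×0 = 116

Proposal B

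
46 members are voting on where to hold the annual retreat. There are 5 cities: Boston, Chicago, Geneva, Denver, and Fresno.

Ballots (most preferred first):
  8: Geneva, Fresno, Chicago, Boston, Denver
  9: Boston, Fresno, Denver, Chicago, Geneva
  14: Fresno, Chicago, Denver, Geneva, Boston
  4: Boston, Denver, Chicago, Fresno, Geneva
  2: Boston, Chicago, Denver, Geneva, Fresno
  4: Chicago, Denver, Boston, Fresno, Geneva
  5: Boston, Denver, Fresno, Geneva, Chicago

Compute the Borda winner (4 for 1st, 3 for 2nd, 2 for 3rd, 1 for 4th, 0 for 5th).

Fresno

Boston: 8×1 + 9×4 + 14×0 + 4×4 + 2×4 + 4×2 + 5×4 = 96
Chicago: 8×2 + 9×1 + 14×3 + 4×2 + 2×3 + 4×4 + 5×0 = 97
Geneva: 8×4 + 9×0 + 14×1 + 4×0 + 2×1 + 4×0 + 5×1 = 53
Denver: 8×0 + 9×2 + 14×2 + 4×3 + 2×2 + 4×3 + 5×3 = 89
Fresno: 8×3 + 9×3 + 14×4 + 4×1 + 2×0 + 4×1 + 5×2 = 125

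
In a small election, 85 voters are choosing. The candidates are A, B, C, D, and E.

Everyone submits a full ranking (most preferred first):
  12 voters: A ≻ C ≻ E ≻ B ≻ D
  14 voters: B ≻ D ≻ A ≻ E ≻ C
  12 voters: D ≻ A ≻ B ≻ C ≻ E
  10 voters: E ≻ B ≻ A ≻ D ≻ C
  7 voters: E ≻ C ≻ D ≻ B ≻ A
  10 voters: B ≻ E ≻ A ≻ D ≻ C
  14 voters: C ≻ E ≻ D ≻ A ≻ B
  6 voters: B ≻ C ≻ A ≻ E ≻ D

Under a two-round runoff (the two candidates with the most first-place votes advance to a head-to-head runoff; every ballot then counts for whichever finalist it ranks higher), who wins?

E

Round 1 first-place votes: A 12, B 30, C 14, D 12, E 17. B and E advance.
Runoff: B is ranked above E on 42 ballots, E above B on 43.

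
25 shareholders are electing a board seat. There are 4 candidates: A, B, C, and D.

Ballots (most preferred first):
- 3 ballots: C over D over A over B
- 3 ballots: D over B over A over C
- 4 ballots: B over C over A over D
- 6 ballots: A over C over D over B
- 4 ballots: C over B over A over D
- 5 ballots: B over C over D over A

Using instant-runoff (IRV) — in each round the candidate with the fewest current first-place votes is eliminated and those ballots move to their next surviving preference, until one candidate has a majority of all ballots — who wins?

C

Round 1: A 6, B 9, C 7, D 3. D eliminated.
Round 2: A 6, B 12, C 7. A eliminated.
Round 3: B 12, C 13. C has a majority (≥13).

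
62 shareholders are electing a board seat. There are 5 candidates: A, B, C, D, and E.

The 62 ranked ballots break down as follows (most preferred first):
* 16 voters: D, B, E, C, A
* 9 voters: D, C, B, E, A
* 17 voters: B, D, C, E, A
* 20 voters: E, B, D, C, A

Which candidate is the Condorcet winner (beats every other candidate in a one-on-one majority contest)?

B

B vs A: 62–0
B vs C: 53–9
B vs D: 37–25
B vs E: 42–20
B beats every other candidate.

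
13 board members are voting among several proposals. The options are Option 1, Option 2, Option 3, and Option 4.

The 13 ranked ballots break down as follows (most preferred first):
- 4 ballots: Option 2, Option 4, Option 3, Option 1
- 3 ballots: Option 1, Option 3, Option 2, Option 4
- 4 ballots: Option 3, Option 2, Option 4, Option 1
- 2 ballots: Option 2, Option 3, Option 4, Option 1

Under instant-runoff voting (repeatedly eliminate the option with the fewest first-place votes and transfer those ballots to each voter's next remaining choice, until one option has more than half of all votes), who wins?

Round 1: Option 1 3, Option 2 6, Option 3 4, Option 4 0. Option 4 eliminated.
Round 2: Option 1 3, Option 2 6, Option 3 4. Option 1 eliminated.
Round 3: Option 2 6, Option 3 7. Option 3 has a majority (≥7).

Option 3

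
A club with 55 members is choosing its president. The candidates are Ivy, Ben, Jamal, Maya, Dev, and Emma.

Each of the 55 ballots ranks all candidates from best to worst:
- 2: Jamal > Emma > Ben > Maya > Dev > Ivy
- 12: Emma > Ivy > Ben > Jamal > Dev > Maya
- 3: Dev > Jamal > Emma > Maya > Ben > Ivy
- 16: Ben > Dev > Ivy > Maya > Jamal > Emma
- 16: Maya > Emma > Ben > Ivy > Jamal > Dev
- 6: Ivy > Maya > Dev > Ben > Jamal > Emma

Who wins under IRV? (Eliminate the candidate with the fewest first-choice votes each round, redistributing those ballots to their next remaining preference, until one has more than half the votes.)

Maya

Round 1: Ivy 6, Ben 16, Jamal 2, Maya 16, Dev 3, Emma 12. Jamal eliminated.
Round 2: Ivy 6, Ben 16, Maya 16, Dev 3, Emma 14. Dev eliminated.
Round 3: Ivy 6, Ben 16, Maya 16, Emma 17. Ivy eliminated.
Round 4: Ben 16, Maya 22, Emma 17. Ben eliminated.
Round 5: Maya 38, Emma 17. Maya has a majority (≥28).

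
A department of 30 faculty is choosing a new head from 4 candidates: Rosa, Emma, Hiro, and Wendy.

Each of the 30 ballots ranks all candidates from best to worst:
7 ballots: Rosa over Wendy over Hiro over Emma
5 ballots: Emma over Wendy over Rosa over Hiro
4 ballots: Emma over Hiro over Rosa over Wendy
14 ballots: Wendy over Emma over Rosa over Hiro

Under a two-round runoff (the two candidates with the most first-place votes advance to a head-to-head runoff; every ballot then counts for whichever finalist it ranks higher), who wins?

Wendy

Round 1 first-place votes: Rosa 7, Emma 9, Hiro 0, Wendy 14. Wendy and Emma advance.
Runoff: Wendy is ranked above Emma on 21 ballots, Emma above Wendy on 9.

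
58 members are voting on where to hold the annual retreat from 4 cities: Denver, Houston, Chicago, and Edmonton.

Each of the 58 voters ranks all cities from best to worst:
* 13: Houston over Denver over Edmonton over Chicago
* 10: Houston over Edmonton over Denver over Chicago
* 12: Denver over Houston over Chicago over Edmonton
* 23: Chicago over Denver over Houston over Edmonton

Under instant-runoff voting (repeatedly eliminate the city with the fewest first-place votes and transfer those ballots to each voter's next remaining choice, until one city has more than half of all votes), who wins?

Houston

Round 1: Denver 12, Houston 23, Chicago 23, Edmonton 0. Edmonton eliminated.
Round 2: Denver 12, Houston 23, Chicago 23. Denver eliminated.
Round 3: Houston 35, Chicago 23. Houston has a majority (≥30).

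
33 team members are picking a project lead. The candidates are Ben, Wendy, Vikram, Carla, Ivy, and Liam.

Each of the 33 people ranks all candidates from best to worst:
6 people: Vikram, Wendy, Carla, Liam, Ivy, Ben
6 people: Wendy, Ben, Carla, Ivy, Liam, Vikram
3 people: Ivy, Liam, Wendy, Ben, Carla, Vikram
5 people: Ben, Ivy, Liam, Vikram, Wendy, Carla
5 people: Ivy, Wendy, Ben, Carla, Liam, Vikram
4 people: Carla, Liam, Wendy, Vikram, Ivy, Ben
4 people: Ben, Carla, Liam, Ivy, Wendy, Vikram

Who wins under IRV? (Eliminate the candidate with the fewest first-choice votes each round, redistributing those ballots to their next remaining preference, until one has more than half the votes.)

Wendy

Round 1: Ben 9, Wendy 6, Vikram 6, Carla 4, Ivy 8, Liam 0. Liam eliminated.
Round 2: Ben 9, Wendy 6, Vikram 6, Carla 4, Ivy 8. Carla eliminated.
Round 3: Ben 9, Wendy 10, Vikram 6, Ivy 8. Vikram eliminated.
Round 4: Ben 9, Wendy 16, Ivy 8. Ivy eliminated.
Round 5: Ben 9, Wendy 24. Wendy has a majority (≥17).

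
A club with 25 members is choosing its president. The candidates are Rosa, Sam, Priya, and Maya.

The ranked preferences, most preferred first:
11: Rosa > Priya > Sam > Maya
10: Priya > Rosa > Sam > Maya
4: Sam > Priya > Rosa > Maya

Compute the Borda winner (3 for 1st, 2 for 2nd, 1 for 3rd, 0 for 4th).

Priya

Rosa: 11×3 + 10×2 + 4×1 = 57
Sam: 11×1 + 10×1 + 4×3 = 33
Priya: 11×2 + 10×3 + 4×2 = 60
Maya: 11×0 + 10×0 + 4×0 = 0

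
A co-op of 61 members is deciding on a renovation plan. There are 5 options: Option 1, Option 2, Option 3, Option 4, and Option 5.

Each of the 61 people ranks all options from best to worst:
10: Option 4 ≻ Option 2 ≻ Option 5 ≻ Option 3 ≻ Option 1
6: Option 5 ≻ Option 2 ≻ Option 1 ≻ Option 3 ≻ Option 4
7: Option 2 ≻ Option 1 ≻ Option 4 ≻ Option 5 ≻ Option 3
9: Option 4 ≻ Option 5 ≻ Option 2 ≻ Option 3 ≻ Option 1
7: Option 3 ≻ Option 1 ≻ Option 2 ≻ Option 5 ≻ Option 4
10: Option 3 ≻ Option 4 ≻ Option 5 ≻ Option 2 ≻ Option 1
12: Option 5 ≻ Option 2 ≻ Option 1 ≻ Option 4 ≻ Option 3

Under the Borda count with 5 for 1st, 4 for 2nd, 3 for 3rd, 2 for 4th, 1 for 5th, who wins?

Option 2

Option 1: 10×1 + 6×3 + 7×4 + 9×1 + 7×4 + 10×1 + 12×3 = 139
Option 2: 10×4 + 6×4 + 7×5 + 9×3 + 7×3 + 10×2 + 12×4 = 215
Option 3: 10×2 + 6×2 + 7×1 + 9×2 + 7×5 + 10×5 + 12×1 = 154
Option 4: 10×5 + 6×1 + 7×3 + 9×5 + 7×1 + 10×4 + 12×2 = 193
Option 5: 10×3 + 6×5 + 7×2 + 9×4 + 7×2 + 10×3 + 12×5 = 214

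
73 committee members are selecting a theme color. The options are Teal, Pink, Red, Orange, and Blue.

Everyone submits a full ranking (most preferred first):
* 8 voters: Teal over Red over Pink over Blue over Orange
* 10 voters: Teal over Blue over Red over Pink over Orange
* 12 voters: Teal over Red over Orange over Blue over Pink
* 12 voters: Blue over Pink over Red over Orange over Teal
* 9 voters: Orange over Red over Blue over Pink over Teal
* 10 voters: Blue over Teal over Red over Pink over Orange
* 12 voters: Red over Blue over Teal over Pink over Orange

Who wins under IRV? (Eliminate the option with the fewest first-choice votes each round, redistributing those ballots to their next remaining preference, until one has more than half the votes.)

Round 1: Teal 30, Pink 0, Red 12, Orange 9, Blue 22. Pink eliminated.
Round 2: Teal 30, Red 12, Orange 9, Blue 22. Orange eliminated.
Round 3: Teal 30, Red 21, Blue 22. Red eliminated.
Round 4: Teal 30, Blue 43. Blue has a majority (≥37).

Blue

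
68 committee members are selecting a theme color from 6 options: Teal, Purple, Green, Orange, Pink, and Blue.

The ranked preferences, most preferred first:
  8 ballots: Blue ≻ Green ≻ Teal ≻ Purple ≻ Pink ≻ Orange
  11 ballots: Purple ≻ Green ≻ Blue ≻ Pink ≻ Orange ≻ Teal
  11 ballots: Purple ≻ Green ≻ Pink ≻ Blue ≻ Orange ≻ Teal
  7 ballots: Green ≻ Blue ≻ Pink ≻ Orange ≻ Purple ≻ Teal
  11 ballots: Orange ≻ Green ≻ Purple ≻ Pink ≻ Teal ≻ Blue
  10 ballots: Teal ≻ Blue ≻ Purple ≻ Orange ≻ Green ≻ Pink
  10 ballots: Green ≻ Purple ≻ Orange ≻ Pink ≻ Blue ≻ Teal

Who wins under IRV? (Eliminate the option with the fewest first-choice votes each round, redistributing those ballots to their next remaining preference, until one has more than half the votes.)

Green

Round 1: Teal 10, Purple 22, Green 17, Orange 11, Pink 0, Blue 8. Pink eliminated.
Round 2: Teal 10, Purple 22, Green 17, Orange 11, Blue 8. Blue eliminated.
Round 3: Teal 10, Purple 22, Green 25, Orange 11. Teal eliminated.
Round 4: Purple 32, Green 25, Orange 11. Orange eliminated.
Round 5: Purple 32, Green 36. Green has a majority (≥35).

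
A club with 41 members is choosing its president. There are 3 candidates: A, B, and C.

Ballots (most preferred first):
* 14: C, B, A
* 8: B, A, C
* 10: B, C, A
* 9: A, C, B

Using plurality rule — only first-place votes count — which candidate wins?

First-place votes: A 9, B 18, C 14.

B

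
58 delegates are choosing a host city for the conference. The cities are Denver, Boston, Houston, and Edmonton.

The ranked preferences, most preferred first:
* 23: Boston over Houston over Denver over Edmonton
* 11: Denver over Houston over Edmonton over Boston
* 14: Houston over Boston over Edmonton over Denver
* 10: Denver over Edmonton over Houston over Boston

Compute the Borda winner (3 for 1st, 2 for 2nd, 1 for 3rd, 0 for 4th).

Denver: 23×1 + 11×3 + 14×0 + 10×3 = 86
Boston: 23×3 + 11×0 + 14×2 + 10×0 = 97
Houston: 23×2 + 11×2 + 14×3 + 10×1 = 120
Edmonton: 23×0 + 11×1 + 14×1 + 10×2 = 45

Houston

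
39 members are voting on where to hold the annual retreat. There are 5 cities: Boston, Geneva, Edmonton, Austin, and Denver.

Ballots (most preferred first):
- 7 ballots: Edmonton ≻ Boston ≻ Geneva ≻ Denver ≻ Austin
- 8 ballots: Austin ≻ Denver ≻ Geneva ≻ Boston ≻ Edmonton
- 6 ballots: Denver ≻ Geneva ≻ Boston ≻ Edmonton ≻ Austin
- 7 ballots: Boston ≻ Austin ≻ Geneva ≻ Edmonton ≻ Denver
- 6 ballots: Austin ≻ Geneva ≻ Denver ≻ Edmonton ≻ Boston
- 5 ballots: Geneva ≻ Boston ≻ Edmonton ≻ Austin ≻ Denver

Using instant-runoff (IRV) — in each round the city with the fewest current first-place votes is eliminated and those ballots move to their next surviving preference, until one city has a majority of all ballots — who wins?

Boston

Round 1: Boston 7, Geneva 5, Edmonton 7, Austin 14, Denver 6. Geneva eliminated.
Round 2: Boston 12, Edmonton 7, Austin 14, Denver 6. Denver eliminated.
Round 3: Boston 18, Edmonton 7, Austin 14. Edmonton eliminated.
Round 4: Boston 25, Austin 14. Boston has a majority (≥20).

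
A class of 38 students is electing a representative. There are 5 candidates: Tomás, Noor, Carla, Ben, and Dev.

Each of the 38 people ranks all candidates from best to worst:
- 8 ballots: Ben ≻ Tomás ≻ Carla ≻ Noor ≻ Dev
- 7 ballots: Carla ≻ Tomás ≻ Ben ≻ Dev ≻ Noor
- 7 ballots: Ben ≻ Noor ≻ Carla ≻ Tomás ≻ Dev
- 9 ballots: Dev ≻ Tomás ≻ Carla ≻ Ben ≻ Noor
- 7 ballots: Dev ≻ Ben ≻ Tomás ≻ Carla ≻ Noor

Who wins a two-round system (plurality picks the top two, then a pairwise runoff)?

Round 1 first-place votes: Tomás 0, Noor 0, Carla 7, Ben 15, Dev 16. Dev and Ben advance.
Runoff: Dev is ranked above Ben on 16 ballots, Ben above Dev on 22.

Ben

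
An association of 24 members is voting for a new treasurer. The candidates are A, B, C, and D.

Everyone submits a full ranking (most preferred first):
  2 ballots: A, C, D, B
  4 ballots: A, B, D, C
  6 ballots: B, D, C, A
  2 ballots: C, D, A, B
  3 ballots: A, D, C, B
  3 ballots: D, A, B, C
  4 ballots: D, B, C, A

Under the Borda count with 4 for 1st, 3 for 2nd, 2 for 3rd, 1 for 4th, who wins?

D

A: 2×4 + 4×4 + 6×1 + 2×2 + 3×4 + 3×3 + 4×1 = 59
B: 2×1 + 4×3 + 6×4 + 2×1 + 3×1 + 3×2 + 4×3 = 61
C: 2×3 + 4×1 + 6×2 + 2×4 + 3×2 + 3×1 + 4×2 = 47
D: 2×2 + 4×2 + 6×3 + 2×3 + 3×3 + 3×4 + 4×4 = 73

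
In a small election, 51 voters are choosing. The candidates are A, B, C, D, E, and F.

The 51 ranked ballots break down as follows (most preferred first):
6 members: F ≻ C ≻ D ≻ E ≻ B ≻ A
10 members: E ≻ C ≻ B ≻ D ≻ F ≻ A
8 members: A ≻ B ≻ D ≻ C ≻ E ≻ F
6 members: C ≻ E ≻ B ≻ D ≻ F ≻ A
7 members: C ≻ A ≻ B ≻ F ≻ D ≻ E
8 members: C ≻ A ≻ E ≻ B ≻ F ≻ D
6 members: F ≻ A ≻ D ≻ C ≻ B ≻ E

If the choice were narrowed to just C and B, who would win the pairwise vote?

C is ranked above B on 43 ballots; B above C on 8.

C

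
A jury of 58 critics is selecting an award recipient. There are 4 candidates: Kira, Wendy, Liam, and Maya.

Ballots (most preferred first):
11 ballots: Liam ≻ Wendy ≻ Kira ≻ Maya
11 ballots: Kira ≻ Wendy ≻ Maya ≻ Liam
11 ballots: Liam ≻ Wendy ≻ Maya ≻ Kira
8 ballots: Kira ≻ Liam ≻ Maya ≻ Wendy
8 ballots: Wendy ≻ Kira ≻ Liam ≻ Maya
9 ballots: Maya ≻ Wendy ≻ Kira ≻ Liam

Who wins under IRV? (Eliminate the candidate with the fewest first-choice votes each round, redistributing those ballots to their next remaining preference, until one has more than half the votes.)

Round 1: Kira 19, Wendy 8, Liam 22, Maya 9. Wendy eliminated.
Round 2: Kira 27, Liam 22, Maya 9. Maya eliminated.
Round 3: Kira 36, Liam 22. Kira has a majority (≥30).

Kira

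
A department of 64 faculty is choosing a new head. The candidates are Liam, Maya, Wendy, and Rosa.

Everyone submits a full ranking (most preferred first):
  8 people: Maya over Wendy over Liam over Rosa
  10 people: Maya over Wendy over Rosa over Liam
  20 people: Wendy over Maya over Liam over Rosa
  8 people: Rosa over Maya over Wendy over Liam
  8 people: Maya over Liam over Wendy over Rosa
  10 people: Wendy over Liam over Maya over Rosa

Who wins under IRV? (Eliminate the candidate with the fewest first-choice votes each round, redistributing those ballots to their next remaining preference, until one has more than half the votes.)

Maya

Round 1: Liam 0, Maya 26, Wendy 30, Rosa 8. Liam eliminated.
Round 2: Maya 26, Wendy 30, Rosa 8. Rosa eliminated.
Round 3: Maya 34, Wendy 30. Maya has a majority (≥33).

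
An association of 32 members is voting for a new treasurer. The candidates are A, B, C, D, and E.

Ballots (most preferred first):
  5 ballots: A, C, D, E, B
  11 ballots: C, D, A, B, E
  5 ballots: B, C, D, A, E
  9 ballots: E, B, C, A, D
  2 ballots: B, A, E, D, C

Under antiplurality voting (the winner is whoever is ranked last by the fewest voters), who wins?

Last-place votes: A 0, B 5, C 2, D 9, E 16.

A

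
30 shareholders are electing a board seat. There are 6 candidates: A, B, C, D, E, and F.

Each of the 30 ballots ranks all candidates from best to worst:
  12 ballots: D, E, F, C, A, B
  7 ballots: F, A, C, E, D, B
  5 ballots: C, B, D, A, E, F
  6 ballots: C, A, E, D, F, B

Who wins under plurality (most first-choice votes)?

D

First-place votes: A 0, B 0, C 11, D 12, E 0, F 7.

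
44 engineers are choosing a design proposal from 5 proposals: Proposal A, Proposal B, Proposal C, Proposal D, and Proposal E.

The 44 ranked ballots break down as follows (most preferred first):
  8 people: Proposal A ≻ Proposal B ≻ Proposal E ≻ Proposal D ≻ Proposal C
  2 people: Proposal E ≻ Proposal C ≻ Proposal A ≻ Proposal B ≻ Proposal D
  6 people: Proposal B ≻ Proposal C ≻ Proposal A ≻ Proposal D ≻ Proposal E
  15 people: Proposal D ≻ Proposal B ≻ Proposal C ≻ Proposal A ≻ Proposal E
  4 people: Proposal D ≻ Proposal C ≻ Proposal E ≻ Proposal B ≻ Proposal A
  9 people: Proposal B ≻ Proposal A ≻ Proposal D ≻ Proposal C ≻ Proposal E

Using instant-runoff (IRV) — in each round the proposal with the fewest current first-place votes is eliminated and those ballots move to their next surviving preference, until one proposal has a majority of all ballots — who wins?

Proposal B

Round 1: Proposal A 8, Proposal B 15, Proposal C 0, Proposal D 19, Proposal E 2. Proposal C eliminated.
Round 2: Proposal A 8, Proposal B 15, Proposal D 19, Proposal E 2. Proposal E eliminated.
Round 3: Proposal A 10, Proposal B 15, Proposal D 19. Proposal A eliminated.
Round 4: Proposal B 25, Proposal D 19. Proposal B has a majority (≥23).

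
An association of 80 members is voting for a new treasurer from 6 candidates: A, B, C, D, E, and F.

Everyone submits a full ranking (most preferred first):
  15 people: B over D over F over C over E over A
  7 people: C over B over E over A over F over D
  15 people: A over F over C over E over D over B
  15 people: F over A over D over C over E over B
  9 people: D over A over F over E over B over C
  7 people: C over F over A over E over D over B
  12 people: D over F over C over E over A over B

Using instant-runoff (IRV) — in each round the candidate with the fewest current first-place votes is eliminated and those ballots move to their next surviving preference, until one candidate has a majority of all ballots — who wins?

Round 1: A 15, B 15, C 14, D 21, E 0, F 15. E eliminated.
Round 2: A 15, B 15, C 14, D 21, F 15. C eliminated.
Round 3: A 15, B 22, D 21, F 22. A eliminated.
Round 4: B 22, D 21, F 37. D eliminated.
Round 5: B 22, F 58. F has a majority (≥41).

F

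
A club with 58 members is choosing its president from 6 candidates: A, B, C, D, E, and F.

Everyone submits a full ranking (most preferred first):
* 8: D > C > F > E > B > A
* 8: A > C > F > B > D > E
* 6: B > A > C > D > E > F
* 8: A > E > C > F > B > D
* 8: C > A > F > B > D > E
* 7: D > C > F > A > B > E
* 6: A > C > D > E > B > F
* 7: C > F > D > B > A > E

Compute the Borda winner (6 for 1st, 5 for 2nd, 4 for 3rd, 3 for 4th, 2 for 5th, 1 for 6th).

A: 8×1 + 8×6 + 6×5 + 8×6 + 8×5 + 7×3 + 6×6 + 7×2 = 245
B: 8×2 + 8×3 + 6×6 + 8×2 + 8×3 + 7×2 + 6×2 + 7×3 = 163
C: 8×5 + 8×5 + 6×4 + 8×4 + 8×6 + 7×5 + 6×5 + 7×6 = 291
D: 8×6 + 8×2 + 6×3 + 8×1 + 8×2 + 7×6 + 6×4 + 7×4 = 200
E: 8×3 + 8×1 + 6×2 + 8×5 + 8×1 + 7×1 + 6×3 + 7×1 = 124
F: 8×4 + 8×4 + 6×1 + 8×3 + 8×4 + 7×4 + 6×1 + 7×5 = 195

C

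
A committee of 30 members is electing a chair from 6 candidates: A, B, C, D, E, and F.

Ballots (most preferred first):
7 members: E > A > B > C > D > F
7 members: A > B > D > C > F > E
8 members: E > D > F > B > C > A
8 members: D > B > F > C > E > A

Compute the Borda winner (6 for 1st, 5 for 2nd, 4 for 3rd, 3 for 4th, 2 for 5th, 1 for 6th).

D

A: 7×5 + 7×6 + 8×1 + 8×1 = 93
B: 7×4 + 7×5 + 8×3 + 8×5 = 127
C: 7×3 + 7×3 + 8×2 + 8×3 = 82
D: 7×2 + 7×4 + 8×5 + 8×6 = 130
E: 7×6 + 7×1 + 8×6 + 8×2 = 113
F: 7×1 + 7×2 + 8×4 + 8×4 = 85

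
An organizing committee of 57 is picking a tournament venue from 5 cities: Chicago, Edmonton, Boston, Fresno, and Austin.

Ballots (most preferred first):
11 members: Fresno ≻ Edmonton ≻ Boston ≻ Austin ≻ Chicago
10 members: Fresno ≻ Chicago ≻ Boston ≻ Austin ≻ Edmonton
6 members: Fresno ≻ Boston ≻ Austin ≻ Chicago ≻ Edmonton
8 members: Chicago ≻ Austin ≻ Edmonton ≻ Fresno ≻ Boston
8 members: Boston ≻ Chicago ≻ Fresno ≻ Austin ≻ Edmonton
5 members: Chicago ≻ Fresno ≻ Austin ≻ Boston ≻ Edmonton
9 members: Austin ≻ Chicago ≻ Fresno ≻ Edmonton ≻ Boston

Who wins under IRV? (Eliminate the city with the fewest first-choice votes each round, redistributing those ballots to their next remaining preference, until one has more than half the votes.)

Round 1: Chicago 13, Edmonton 0, Boston 8, Fresno 27, Austin 9. Edmonton eliminated.
Round 2: Chicago 13, Boston 8, Fresno 27, Austin 9. Boston eliminated.
Round 3: Chicago 21, Fresno 27, Austin 9. Austin eliminated.
Round 4: Chicago 30, Fresno 27. Chicago has a majority (≥29).

Chicago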